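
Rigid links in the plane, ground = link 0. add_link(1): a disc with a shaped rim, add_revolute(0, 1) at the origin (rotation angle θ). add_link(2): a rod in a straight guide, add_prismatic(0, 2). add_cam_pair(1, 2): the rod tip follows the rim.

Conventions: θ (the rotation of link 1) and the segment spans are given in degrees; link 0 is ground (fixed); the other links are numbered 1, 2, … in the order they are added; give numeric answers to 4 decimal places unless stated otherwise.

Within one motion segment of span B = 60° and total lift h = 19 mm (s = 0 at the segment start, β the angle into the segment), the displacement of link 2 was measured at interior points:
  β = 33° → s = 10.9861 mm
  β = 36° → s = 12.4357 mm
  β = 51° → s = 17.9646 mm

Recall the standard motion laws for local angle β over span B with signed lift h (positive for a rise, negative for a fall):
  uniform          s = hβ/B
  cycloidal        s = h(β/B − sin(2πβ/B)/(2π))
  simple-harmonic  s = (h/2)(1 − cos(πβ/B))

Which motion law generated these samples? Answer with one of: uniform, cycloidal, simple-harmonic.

candidates at β/B = r: uniform s = h·r (linear in β); cycloidal s = h·(r − sin(2πr)/(2π)); simple-harmonic s = (h/2)(1 − cos(πr))
β=33°: printed 10.9861 | uniform 10.4500, cycloidal 11.3845, simple-harmonic 10.9861
β=36°: printed 12.4357 | uniform 11.4000, cycloidal 13.1774, simple-harmonic 12.4357
β=51°: printed 17.9646 | uniform 16.1500, cycloidal 18.5964, simple-harmonic 17.9646
only one law matches every sample → simple-harmonic

simple-harmonic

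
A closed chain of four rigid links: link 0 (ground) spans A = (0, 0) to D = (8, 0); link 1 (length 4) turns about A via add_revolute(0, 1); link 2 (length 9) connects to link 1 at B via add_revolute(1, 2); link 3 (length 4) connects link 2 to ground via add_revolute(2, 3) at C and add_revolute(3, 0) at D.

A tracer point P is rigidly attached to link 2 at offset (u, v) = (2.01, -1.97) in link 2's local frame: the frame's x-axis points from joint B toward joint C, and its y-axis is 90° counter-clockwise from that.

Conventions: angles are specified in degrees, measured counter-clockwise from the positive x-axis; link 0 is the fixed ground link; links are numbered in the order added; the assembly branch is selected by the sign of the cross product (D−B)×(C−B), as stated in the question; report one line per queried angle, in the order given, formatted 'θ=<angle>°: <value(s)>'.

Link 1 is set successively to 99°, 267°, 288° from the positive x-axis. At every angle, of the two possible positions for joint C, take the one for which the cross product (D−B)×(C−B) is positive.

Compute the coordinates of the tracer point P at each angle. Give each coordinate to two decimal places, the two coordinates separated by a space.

A=(0,0), D=(8.00,0)
θ=99°: B = A + 4.00·(cos99°, sin99°) = (-0.6257, 3.9508)
θ=99°: |BD| = 9.4875
θ=99°: circle(B,9.00) ∩ circle(D,4.00): a=8.1693, h=3.7766
θ=99°:   candidates: C₊=(8.3742,3.9825) cross=35.830; C₋=(5.2289,-2.8847) cross=-35.830
θ=99°:   branch + wants cross > 0 → take C=(8.3742,3.9825) (cross=35.830)
θ=99°: ex = (C−B)/|BC| = (1.0000,0.0035); ey = (-0.0035,1.0000)
θ=99°: P = B + 2.01·ex + -1.97·ey = (1.3912,1.9878)
θ=267°: B = A + 4.00·(cos267°, sin267°) = (-0.2093, -3.9945)
θ=267°: |BD| = 9.1296
θ=267°: circle(B,9.00) ∩ circle(D,4.00): a=8.1246, h=3.8717
θ=267°:   candidates: C₊=(5.4023,3.0417) cross=35.347; C₋=(8.7904,-3.9211) cross=-35.347
θ=267°:   branch + wants cross > 0 → take C=(5.4023,3.0417) (cross=35.347)
θ=267°: ex = (C−B)/|BC| = (0.6235,0.7818); ey = (-0.7818,0.6235)
θ=267°: P = B + 2.01·ex + -1.97·ey = (2.5841,-3.6514)
θ=288°: B = A + 4.00·(cos288°, sin288°) = (1.2361, -3.8042)
θ=288°: |BD| = 7.7603
θ=288°: circle(B,9.00) ∩ circle(D,4.00): a=8.0681, h=3.9881
θ=288°:   candidates: C₊=(6.3132,3.6270) cross=30.949; C₋=(10.2233,-3.3252) cross=-30.949
θ=288°:   branch + wants cross > 0 → take C=(6.3132,3.6270) (cross=30.949)
θ=288°: ex = (C−B)/|BC| = (0.5641,0.8257); ey = (-0.8257,0.5641)
θ=288°: P = B + 2.01·ex + -1.97·ey = (3.9966,-3.2559)

θ=99°: 1.39 1.99
θ=267°: 2.58 -3.65
θ=288°: 4.00 -3.26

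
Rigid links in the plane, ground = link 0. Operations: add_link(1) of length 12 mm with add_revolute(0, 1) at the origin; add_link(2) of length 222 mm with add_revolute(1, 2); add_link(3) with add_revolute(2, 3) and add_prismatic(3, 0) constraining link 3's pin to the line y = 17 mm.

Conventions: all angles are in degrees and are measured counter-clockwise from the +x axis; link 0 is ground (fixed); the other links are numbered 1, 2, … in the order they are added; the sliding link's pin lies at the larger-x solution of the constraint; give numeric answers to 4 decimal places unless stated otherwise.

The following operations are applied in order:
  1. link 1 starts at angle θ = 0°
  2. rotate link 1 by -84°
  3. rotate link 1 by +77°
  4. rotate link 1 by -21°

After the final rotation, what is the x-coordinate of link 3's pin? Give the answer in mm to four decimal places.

geometry: r = 12 mm, L = 222 mm, e = 17 mm; θ starts at 0°
rotate link 1 by -84°: θ ← 0° -84° = -84°
rotate link 1 by +77°: θ ← -84° +77° = -7°
rotate link 1 by -21°: θ ← -7° -21° = -28°
crank pin P = (r cos θ, r sin θ) = (10.595371, -5.633659)
h = r sin θ − e = -5.633659 − 17 = -22.633659
x = r cos θ + √(L² − h²) = 10.595371 + 220.843197 = 231.438568

231.4386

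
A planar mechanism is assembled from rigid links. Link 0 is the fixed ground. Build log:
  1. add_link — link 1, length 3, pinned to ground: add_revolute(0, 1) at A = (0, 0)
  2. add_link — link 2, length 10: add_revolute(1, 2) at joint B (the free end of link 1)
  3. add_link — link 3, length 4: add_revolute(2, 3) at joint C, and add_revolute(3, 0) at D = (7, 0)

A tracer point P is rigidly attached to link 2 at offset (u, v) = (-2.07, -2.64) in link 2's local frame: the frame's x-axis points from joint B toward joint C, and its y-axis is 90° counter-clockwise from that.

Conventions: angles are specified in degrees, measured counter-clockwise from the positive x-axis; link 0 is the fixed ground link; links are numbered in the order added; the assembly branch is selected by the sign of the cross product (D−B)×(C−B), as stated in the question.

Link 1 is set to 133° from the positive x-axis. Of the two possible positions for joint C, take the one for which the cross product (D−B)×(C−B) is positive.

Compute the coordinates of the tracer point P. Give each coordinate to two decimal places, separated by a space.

A=(0,0), D=(7.00,0)
B = A + 3.00·(cos133°, sin133°) = (-2.0460, 2.1941)
|BD| = 9.3083
circle(B,10.00) ∩ circle(D,4.00): a=9.1663, h=3.9975
  candidates: C₊=(7.8042,3.9183) cross=37.210; C₋=(5.9197,-3.8514) cross=-37.210
  branch + wants cross > 0 → take C=(7.8042,3.9183) (cross=37.210)
ex = (C−B)/|BC| = (0.9850,0.1724); ey = (-0.1724,0.9850)
P = B + -2.07·ex + -2.64·ey = (-3.6298,-0.7633)

-3.63 -0.76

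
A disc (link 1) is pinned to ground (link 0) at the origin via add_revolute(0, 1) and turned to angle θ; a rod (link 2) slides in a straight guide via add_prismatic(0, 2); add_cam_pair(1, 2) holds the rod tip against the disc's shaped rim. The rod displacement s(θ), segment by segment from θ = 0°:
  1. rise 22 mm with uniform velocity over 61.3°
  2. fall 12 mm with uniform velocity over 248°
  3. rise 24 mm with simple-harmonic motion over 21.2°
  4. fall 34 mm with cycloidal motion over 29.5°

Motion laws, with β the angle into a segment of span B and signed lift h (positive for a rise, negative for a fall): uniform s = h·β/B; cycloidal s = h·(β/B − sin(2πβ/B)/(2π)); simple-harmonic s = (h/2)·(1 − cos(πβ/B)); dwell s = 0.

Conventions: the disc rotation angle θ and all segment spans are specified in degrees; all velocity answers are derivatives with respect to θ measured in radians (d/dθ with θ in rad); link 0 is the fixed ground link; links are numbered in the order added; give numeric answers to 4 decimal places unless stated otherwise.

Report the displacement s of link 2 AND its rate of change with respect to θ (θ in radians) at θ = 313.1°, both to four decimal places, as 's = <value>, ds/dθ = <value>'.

segment 1 (0° to 61.3°, uniform, h = 22) is passed completely: s = 0.0000 + (22) = 22.0000
segment 2 (61.3° to 309.3°, uniform, h = -12) is passed completely: s = 22.0000 + (-12) = 10.0000
θ = 313.1° falls in segment 3 (309.3° to 330.5°, simple-harmonic, h = 24): β = 313.1 − 309.3 = 3.8°, B = 21.2°; Δs = 24/2·(1 − cos(π·0.1792)) = 1.8528; s = 10.0000 + 1.8528 = 11.8528
velocity in seg [309.3°–330.5°] (simple-harmonic), θ in radians: β = 3.8° = 0.0663 rad, B = 21.2° = 0.3700 rad; ds/dθ = (πh/(2B)) sin(πβ/B) = (π·24/(2·0.3700)) sin(π·0.1792) = 54.389552 mm/rad

s = 11.8528, ds/dθ = 54.3896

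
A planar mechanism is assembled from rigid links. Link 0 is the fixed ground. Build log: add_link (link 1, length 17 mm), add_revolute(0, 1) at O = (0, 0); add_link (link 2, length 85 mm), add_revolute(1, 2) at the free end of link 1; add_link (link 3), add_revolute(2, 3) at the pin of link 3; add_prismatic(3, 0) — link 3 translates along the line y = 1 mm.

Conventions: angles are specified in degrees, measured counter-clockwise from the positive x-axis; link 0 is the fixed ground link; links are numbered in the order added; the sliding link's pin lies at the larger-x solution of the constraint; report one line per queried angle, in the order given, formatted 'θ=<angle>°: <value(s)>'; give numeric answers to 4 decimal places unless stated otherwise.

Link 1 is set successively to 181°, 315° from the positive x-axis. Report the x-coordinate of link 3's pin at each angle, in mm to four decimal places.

geometry: r = 17 mm, L = 85 mm, e = 1 mm
θ=181°: crank pin P = (r cos θ, r sin θ) = (-16.997411, -0.296691)
θ=181°: h = r sin θ − e = -0.296691 − 1 = -1.296691
θ=181°: x = r cos θ + √(L² − h²) = -16.997411 + 84.990109 = 67.992698
θ=315°: crank pin P = (r cos θ, r sin θ) = (12.020815, -12.020815)
θ=315°: h = r sin θ − e = -12.020815 − 1 = -13.020815
θ=315°: x = r cos θ + √(L² − h²) = 12.020815 + 83.996776 = 96.017591

θ=181°: 67.9927
θ=315°: 96.0176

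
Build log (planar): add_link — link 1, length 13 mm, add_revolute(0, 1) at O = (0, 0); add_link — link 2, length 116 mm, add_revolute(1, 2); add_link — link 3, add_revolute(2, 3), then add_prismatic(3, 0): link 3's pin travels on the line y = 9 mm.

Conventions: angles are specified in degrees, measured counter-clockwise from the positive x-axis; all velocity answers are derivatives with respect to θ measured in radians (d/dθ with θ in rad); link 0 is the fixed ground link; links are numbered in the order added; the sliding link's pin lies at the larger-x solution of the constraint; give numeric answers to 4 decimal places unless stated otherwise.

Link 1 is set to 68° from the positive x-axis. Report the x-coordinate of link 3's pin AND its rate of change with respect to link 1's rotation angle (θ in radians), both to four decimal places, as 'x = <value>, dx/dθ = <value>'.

geometry: r = 13 mm, L = 116 mm, e = 9 mm
crank pin P = (r cos θ, r sin θ) = (4.869886, 12.053390)
h = r sin θ − e = 12.053390 − 9 = 3.053390
x = r cos θ + √(L² − h²) = 4.869886 + 115.959807 = 120.829693
dx/dθ = −r sin θ − h·r cos θ/√(L² − h²) (θ in radians; h = 3.053390) = -12.181621

x = 120.8297, dx/dθ = -12.1816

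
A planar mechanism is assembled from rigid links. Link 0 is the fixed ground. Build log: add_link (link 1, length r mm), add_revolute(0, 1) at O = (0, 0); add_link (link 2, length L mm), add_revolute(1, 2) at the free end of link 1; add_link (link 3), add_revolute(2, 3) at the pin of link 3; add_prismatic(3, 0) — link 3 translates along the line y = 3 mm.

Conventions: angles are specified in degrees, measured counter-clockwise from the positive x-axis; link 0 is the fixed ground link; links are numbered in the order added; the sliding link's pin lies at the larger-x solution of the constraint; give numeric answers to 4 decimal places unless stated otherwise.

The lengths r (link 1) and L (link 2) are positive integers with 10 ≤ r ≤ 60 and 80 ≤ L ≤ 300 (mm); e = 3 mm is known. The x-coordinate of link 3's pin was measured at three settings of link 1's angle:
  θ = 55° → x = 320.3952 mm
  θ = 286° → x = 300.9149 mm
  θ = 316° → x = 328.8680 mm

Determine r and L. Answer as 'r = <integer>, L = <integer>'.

constraint per measurement: (x − r cos θ)² + (r sin θ − e)² = L²
subtracting the θ₁ and θ₂ equations cancels the r² and L² terms:
r = (x₁² − x₂²) / (2[(x₁cos θ₁ + e sin θ₁) − (x₂cos θ₂ + e sin θ₂)]) = 57.0002 → r = 57
L² = (x₁ − r cos θ₁)² + (r sin θ₁ − e)² = 84681.0246 → L = 291.0000 → L = 291
check at θ₃=316°: x = 328.8680 (printed 328.8680) ✓

r = 57, L = 291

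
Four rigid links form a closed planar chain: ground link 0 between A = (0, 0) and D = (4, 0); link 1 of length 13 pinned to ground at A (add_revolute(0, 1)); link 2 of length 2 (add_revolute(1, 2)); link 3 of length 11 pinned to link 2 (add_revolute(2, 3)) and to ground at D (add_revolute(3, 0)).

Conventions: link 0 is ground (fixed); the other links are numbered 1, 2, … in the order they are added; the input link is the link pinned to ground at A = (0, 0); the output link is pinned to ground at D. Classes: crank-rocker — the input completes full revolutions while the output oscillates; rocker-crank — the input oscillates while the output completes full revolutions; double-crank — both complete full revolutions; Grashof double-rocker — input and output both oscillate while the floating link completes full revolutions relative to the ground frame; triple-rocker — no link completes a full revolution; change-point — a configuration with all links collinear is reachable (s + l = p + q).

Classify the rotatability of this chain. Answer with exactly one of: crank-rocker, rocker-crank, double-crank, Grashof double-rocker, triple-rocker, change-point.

lengths: ground=4, input=13, coupler=2, output=11
sorted: s=2 (shortest), l=13 (longest), p+q=15
s + l = 15 vs p + q = 15
s + l = p + q → change-point (collinear configuration reachable)

change-point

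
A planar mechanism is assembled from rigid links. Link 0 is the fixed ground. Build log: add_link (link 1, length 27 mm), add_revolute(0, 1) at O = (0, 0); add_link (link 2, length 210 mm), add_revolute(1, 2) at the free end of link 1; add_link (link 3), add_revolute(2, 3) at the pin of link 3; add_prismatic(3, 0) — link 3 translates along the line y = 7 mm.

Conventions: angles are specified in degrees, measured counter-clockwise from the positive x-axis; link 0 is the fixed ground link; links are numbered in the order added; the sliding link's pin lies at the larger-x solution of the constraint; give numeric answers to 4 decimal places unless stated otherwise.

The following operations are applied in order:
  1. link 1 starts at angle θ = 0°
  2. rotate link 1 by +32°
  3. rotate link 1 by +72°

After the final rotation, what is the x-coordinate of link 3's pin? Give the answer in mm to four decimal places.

geometry: r = 27 mm, L = 210 mm, e = 7 mm; θ starts at 0°
rotate link 1 by +32°: θ ← 0° +32° = 32°
rotate link 1 by +72°: θ ← 32° +72° = 104°
crank pin P = (r cos θ, r sin θ) = (-6.531891, 26.197985)
h = r sin θ − e = 26.197985 − 7 = 19.197985
x = r cos θ + √(L² − h²) = -6.531891 + 209.120629 = 202.588738

202.5887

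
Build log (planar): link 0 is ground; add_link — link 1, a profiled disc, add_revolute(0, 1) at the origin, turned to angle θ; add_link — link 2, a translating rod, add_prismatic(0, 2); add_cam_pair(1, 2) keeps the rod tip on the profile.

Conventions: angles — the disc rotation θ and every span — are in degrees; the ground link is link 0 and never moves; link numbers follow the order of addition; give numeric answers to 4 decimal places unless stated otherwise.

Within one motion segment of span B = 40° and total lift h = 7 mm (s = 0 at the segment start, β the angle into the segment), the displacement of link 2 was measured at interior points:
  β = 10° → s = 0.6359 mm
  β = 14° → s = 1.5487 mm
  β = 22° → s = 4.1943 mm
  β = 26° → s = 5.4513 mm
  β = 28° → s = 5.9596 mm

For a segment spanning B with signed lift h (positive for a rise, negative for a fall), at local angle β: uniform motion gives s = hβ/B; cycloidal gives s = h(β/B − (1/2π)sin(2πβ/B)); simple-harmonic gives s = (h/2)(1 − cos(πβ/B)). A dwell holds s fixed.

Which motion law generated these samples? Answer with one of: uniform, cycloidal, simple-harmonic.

candidates at β/B = r: uniform s = h·r (linear in β); cycloidal s = h·(r − sin(2πr)/(2π)); simple-harmonic s = (h/2)(1 − cos(πr))
β=10°: printed 0.6359 | uniform 1.7500, cycloidal 0.6359, simple-harmonic 1.0251
β=14°: printed 1.5487 | uniform 2.4500, cycloidal 1.5487, simple-harmonic 1.9110
β=22°: printed 4.1943 | uniform 3.8500, cycloidal 4.1943, simple-harmonic 4.0475
β=26°: printed 5.4513 | uniform 4.5500, cycloidal 5.4513, simple-harmonic 5.0890
β=28°: printed 5.9596 | uniform 4.9000, cycloidal 5.9596, simple-harmonic 5.5572
only one law matches every sample → cycloidal

cycloidal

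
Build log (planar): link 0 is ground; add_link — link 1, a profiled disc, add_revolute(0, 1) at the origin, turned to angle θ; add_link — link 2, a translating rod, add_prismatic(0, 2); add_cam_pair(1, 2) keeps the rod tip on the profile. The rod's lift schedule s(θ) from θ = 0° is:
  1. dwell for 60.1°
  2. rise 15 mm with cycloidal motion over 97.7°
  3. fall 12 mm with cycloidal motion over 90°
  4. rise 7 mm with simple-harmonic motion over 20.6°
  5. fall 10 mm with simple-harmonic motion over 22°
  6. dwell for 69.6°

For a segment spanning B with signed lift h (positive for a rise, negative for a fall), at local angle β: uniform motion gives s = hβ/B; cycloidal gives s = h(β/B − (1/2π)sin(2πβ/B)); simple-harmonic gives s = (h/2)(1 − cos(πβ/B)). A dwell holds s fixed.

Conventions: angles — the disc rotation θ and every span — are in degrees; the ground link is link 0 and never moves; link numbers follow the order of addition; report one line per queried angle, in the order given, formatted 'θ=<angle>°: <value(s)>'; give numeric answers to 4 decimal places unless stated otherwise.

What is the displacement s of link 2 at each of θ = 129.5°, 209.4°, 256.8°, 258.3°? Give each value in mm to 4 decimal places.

seg 1 [0°–60.1°] dwell: s stays 0.0000
seg 2 [60.1°–157.8°] cycloidal, h=15: θ=129.5° here. β=69.4, B=97.7. 15·(0.7103 − sin(2π·0.7103)/(2π)) = 12.9686 → s = 12.9686
seg 2 [60.1°–157.8°] cycloidal, h=15: full span → s += 15 → s = 15.0000
seg 3 [157.8°–247.8°] cycloidal, h=-12: θ=209.4° here. β=51.6, B=90. -12·(0.5733 − sin(2π·0.5733)/(2π)) = -7.7292 → s = 7.2708
seg 3 [157.8°–247.8°] cycloidal, h=-12: full span → s += -12 → s = 3.0000
seg 4 [247.8°–268.4°] simple-harmonic, h=7: θ=256.8° here. β=9, B=20.6. 7/2·(1 − cos(π·0.4369)) = 2.8106 → s = 5.8106
seg 4 [247.8°–268.4°] simple-harmonic, h=7: θ=258.3° here. β=10.5, B=20.6. 7/2·(1 − cos(π·0.5097)) = 3.6067 → s = 6.6067

θ=129.5°: 12.9686
θ=209.4°: 7.2708
θ=256.8°: 5.8106
θ=258.3°: 6.6067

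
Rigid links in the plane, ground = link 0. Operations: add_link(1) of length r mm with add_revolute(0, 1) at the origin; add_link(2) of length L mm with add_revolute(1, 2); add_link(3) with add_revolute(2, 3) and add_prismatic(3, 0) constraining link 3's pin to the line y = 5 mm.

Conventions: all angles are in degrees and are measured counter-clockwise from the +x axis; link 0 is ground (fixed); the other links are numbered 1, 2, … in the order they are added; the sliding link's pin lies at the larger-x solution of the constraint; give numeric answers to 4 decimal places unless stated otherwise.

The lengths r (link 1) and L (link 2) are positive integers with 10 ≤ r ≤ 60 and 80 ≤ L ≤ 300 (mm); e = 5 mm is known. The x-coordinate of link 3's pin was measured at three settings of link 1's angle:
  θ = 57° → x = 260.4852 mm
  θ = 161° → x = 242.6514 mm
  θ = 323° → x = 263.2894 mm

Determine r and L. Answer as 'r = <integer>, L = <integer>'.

constraint per measurement: (x − r cos θ)² + (r sin θ − e)² = L²
subtracting the θ₁ and θ₂ equations cancels the r² and L² terms:
r = (x₁² − x₂²) / (2[(x₁cos θ₁ + e sin θ₁) − (x₂cos θ₂ + e sin θ₂)]) = 12.0000 → r = 12
L² = (x₁ − r cos θ₁)² + (r sin θ₁ − e)² = 64516.0092 → L = 254.0000 → L = 254
check at θ₃=323°: x = 263.2894 (printed 263.2894) ✓

r = 12, L = 254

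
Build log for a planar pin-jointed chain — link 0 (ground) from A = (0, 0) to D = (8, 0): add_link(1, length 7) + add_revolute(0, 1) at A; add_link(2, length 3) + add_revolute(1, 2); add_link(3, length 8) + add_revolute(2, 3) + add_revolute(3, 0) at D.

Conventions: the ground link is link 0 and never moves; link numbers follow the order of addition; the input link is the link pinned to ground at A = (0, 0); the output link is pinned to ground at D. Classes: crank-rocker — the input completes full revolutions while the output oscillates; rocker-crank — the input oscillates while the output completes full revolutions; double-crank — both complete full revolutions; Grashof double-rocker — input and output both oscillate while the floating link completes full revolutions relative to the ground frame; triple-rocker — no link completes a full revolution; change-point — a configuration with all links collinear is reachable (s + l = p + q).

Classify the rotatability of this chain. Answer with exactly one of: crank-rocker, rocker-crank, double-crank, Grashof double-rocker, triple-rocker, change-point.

lengths: ground=8, input=7, coupler=3, output=8
sorted: s=3 (shortest), l=8 (longest), p+q=15
s + l = 11 vs p + q = 15
s + l < p + q (Grashof) with shortest = coupler link → Grashof double-rocker

Grashof double-rocker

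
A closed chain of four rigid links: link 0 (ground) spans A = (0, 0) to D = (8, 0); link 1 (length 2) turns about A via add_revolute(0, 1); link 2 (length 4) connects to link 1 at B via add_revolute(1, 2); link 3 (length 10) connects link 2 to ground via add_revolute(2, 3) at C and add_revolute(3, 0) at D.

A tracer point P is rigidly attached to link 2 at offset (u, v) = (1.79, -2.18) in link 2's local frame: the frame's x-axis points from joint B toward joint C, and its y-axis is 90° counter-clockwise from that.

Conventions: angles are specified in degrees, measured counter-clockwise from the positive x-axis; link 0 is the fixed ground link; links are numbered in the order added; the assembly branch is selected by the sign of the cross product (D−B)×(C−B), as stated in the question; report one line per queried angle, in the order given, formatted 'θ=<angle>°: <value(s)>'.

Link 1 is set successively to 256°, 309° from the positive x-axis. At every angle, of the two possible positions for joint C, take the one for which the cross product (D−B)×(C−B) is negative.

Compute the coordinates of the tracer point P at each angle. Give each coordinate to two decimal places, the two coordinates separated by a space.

A=(0,0), D=(8.00,0)
θ=256°: B = A + 2.00·(cos256°, sin256°) = (-0.4838, -1.9406)
θ=256°: |BD| = 8.7030
θ=256°: circle(B,4.00) ∩ circle(D,10.00): a=-0.4745, h=3.9718
θ=256°:   candidates: C₊=(-1.8320,1.8254) cross=34.566; C₋=(-0.0607,-5.9182) cross=-34.566
θ=256°:   branch - wants cross < 0 → take C=(-0.0607,-5.9182) (cross=-34.566)
θ=256°: ex = (C−B)/|BC| = (0.1058,-0.9944); ey = (0.9944,0.1058)
θ=256°: P = B + 1.79·ex + -2.18·ey = (-2.4623,-3.9511)
θ=309°: B = A + 2.00·(cos309°, sin309°) = (1.2586, -1.5543)
θ=309°: |BD| = 6.9182
θ=309°: circle(B,4.00) ∩ circle(D,10.00): a=-2.6118, h=3.0296
θ=309°:   candidates: C₊=(-1.9671,0.8111) cross=20.959; C₋=(-0.6058,-5.0932) cross=-20.959
θ=309°:   branch - wants cross < 0 → take C=(-0.6058,-5.0932) (cross=-20.959)
θ=309°: ex = (C−B)/|BC| = (-0.4661,-0.8847); ey = (0.8847,-0.4661)
θ=309°: P = B + 1.79·ex + -2.18·ey = (-1.5044,-2.1219)

θ=256°: -2.46 -3.95
θ=309°: -1.50 -2.12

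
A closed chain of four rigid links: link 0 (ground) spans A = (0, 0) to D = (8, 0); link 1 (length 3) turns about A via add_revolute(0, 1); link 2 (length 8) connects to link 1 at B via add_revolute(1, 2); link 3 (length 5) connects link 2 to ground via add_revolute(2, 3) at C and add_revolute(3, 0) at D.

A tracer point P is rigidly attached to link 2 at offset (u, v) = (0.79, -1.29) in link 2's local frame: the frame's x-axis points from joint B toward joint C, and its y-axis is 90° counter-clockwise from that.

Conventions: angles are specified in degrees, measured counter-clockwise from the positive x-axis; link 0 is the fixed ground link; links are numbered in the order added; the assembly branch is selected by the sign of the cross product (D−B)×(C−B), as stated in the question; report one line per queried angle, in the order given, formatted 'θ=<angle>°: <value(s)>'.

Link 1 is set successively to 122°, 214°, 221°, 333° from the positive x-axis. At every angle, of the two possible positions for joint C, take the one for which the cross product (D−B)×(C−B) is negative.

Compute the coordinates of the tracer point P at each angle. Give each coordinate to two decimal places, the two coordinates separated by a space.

A=(0,0), D=(8.00,0)
θ=122°: B = A + 3.00·(cos122°, sin122°) = (-1.5898, 2.5441)
θ=122°: |BD| = 9.9215
θ=122°: circle(B,8.00) ∩ circle(D,5.00): a=6.9262, h=4.0035
θ=122°:   candidates: C₊=(6.1314,4.6377) cross=39.721; C₋=(4.0782,-3.1016) cross=-39.721
θ=122°:   branch - wants cross < 0 → take C=(4.0782,-3.1016) (cross=-39.721)
θ=122°: ex = (C−B)/|BC| = (0.7085,-0.7057); ey = (0.7057,0.7085)
θ=122°: P = B + 0.79·ex + -1.29·ey = (-1.9404,1.0727)
θ=214°: B = A + 3.00·(cos214°, sin214°) = (-2.4871, -1.6776)
θ=214°: |BD| = 10.6204
θ=214°: circle(B,8.00) ∩ circle(D,5.00): a=7.1463, h=3.5959
θ=214°:   candidates: C₊=(4.0015,3.0020) cross=38.190; C₋=(5.1375,-4.0995) cross=-38.190
θ=214°:   branch - wants cross < 0 → take C=(5.1375,-4.0995) (cross=-38.190)
θ=214°: ex = (C−B)/|BC| = (0.9531,-0.3027); ey = (0.3027,0.9531)
θ=214°: P = B + 0.79·ex + -1.29·ey = (-2.1247,-3.1462)
θ=221°: B = A + 3.00·(cos221°, sin221°) = (-2.2641, -1.9682)
θ=221°: |BD| = 10.4511
θ=221°: circle(B,8.00) ∩ circle(D,5.00): a=7.0914, h=3.7030
θ=221°:   candidates: C₊=(4.0030,3.0040) cross=38.700; C₋=(5.3977,-4.2695) cross=-38.700
θ=221°:   branch - wants cross < 0 → take C=(5.3977,-4.2695) (cross=-38.700)
θ=221°: ex = (C−B)/|BC| = (0.9577,-0.2877); ey = (0.2877,0.9577)
θ=221°: P = B + 0.79·ex + -1.29·ey = (-1.8786,-3.4309)
θ=333°: B = A + 3.00·(cos333°, sin333°) = (2.6730, -1.3620)
θ=333°: |BD| = 5.4983
θ=333°: circle(B,8.00) ∩ circle(D,5.00): a=6.2957, h=4.9360
θ=333°:   candidates: C₊=(7.5498,4.9797) cross=27.140; C₋=(9.9952,-4.5847) cross=-27.140
θ=333°:   branch - wants cross < 0 → take C=(9.9952,-4.5847) (cross=-27.140)
θ=333°: ex = (C−B)/|BC| = (0.9153,-0.4028); ey = (0.4028,0.9153)
θ=333°: P = B + 0.79·ex + -1.29·ey = (2.8764,-2.8609)

θ=122°: -1.94 1.07
θ=214°: -2.12 -3.15
θ=221°: -1.88 -3.43
θ=333°: 2.88 -2.86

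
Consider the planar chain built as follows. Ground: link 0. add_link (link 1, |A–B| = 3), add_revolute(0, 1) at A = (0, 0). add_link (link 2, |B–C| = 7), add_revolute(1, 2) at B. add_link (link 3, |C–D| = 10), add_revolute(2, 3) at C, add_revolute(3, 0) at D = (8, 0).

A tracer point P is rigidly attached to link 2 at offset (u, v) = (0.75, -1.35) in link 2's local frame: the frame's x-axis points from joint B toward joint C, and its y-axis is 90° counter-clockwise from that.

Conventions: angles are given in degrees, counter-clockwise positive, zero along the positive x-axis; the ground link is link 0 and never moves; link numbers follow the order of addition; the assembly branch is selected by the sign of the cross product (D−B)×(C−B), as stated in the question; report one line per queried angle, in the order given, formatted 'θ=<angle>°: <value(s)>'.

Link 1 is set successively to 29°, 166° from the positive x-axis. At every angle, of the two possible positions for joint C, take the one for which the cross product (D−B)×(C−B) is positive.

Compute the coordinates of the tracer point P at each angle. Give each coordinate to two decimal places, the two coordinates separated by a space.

A=(0,0), D=(8.00,0)
θ=29°: B = A + 3.00·(cos29°, sin29°) = (2.6239, 1.4544)
θ=29°: |BD| = 5.5694
θ=29°: circle(B,7.00) ∩ circle(D,10.00): a=-1.7939, h=6.7662
θ=29°:   candidates: C₊=(2.6592,8.4543) cross=37.684; C₋=(-0.8748,-4.6085) cross=-37.684
θ=29°:   branch + wants cross > 0 → take C=(2.6592,8.4543) (cross=37.684)
θ=29°: ex = (C−B)/|BC| = (0.0050,1.0000); ey = (-1.0000,0.0050)
θ=29°: P = B + 0.75·ex + -1.35·ey = (3.9776,2.1976)
θ=166°: B = A + 3.00·(cos166°, sin166°) = (-2.9109, 0.7258)
θ=166°: |BD| = 10.9350
θ=166°: circle(B,7.00) ∩ circle(D,10.00): a=3.1355, h=6.2585
θ=166°:   candidates: C₊=(0.6331,6.7623) cross=68.436; C₋=(-0.1976,-5.7270) cross=-68.436
θ=166°:   branch + wants cross > 0 → take C=(0.6331,6.7623) (cross=68.436)
θ=166°: ex = (C−B)/|BC| = (0.5063,0.8624); ey = (-0.8624,0.5063)
θ=166°: P = B + 0.75·ex + -1.35·ey = (-1.3670,0.6891)

θ=29°: 3.98 2.20
θ=166°: -1.37 0.69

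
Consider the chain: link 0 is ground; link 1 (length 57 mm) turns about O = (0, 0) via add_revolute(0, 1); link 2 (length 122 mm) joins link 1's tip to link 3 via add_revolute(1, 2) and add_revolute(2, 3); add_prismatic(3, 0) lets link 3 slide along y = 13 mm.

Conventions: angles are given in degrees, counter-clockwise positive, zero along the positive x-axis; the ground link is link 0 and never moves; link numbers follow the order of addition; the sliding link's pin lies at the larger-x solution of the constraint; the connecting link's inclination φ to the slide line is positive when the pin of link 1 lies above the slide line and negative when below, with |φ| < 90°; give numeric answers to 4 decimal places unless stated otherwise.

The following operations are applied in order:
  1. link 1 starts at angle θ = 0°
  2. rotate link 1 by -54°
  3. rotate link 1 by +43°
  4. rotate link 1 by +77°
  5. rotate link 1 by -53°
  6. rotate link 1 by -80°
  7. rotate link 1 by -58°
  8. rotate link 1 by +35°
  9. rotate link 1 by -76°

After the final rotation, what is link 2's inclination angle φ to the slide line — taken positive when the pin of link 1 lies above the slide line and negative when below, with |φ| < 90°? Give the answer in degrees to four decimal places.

geometry: r = 57 mm, L = 122 mm, e = 13 mm; θ starts at 0°
rotate link 1 by -54°: θ ← 0° -54° = -54°
rotate link 1 by +43°: θ ← -54° +43° = -11°
rotate link 1 by +77°: θ ← -11° +77° = 66°
rotate link 1 by -53°: θ ← 66° -53° = 13°
rotate link 1 by -80°: θ ← 13° -80° = -67°
rotate link 1 by -58°: θ ← -67° -58° = -125°
rotate link 1 by +35°: θ ← -125° +35° = -90°
rotate link 1 by -76°: θ ← -90° -76° = -166°
h = r sin θ − e = -13.789548 − 13 = -26.789548
sin φ = h / L = -26.789548 / 122 = -0.21958646
φ = arcsin(-0.21958646) = -12.684745°

-12.6847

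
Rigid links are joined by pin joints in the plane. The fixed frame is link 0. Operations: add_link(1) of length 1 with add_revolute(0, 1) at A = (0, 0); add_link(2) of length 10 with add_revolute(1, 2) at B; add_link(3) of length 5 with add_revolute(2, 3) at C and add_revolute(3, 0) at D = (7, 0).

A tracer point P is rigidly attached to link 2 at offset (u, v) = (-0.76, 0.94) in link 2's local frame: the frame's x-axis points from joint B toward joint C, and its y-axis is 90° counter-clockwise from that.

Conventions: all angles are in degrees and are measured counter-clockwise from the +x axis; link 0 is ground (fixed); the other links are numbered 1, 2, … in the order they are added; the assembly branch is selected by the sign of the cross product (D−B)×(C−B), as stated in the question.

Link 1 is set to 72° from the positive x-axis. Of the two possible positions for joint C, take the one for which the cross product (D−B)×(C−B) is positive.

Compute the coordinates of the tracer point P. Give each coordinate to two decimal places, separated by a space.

A=(0,0), D=(7.00,0)
B = A + 1.00·(cos72°, sin72°) = (0.3090, 0.9511)
|BD| = 6.7582
circle(B,10.00) ∩ circle(D,5.00): a=8.9279, h=4.5047
  candidates: C₊=(9.7820,4.1546) cross=30.444; C₋=(8.5141,-4.7652) cross=-30.444
  branch + wants cross > 0 → take C=(9.7820,4.1546) (cross=30.444)
ex = (C−B)/|BC| = (0.9473,0.3204); ey = (-0.3204,0.9473)
P = B + -0.76·ex + 0.94·ey = (-0.7121,1.5981)

-0.71 1.60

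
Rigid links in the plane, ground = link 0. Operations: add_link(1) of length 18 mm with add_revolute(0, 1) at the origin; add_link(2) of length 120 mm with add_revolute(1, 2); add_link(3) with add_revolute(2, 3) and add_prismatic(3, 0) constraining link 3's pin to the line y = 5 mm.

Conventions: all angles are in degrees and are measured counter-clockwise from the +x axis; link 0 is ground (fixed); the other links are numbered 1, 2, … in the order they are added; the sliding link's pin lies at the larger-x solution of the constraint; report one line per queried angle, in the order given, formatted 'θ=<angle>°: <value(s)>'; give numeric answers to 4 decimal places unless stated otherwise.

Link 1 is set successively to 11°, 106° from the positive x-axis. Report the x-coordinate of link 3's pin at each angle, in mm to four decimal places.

geometry: r = 18 mm, L = 120 mm, e = 5 mm
θ=11°: crank pin P = (r cos θ, r sin θ) = (17.669289, 3.434562)
θ=11°: h = r sin θ − e = 3.434562 − 5 = -1.565438
θ=11°: x = r cos θ + √(L² − h²) = 17.669289 + 119.989789 = 137.659078
θ=106°: crank pin P = (r cos θ, r sin θ) = (-4.961472, 17.302711)
θ=106°: h = r sin θ − e = 17.302711 − 5 = 12.302711
θ=106°: x = r cos θ + √(L² − h²) = -4.961472 + 119.367681 = 114.406209

θ=11°: 137.6591
θ=106°: 114.4062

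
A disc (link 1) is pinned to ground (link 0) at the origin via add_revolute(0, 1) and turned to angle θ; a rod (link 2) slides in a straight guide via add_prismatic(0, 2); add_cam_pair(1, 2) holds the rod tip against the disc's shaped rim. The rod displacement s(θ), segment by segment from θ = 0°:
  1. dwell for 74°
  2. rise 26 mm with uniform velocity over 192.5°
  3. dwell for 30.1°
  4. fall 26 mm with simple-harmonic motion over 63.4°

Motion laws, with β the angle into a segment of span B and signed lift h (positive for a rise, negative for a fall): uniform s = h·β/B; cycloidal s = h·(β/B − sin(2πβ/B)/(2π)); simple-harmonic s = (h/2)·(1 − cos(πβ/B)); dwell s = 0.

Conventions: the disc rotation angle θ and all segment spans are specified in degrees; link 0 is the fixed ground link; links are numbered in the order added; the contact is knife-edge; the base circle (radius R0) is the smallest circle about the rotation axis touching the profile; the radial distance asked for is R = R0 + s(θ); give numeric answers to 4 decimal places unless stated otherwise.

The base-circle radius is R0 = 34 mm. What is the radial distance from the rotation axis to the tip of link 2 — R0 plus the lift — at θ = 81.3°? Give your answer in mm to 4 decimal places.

segment 1 (0° to 74°, dwell): s unchanged at 0.0000
θ = 81.3° falls in segment 2 (74° to 266.5°, uniform, h = 26): β = 81.3 − 74 = 7.3°, B = 192.5°; Δs = 26·7.3/192.5 = 0.9860; s = 0.0000 + 0.9860 = 0.9860
R = R0 + s = 34 + 0.9860 = 34.9860

34.9860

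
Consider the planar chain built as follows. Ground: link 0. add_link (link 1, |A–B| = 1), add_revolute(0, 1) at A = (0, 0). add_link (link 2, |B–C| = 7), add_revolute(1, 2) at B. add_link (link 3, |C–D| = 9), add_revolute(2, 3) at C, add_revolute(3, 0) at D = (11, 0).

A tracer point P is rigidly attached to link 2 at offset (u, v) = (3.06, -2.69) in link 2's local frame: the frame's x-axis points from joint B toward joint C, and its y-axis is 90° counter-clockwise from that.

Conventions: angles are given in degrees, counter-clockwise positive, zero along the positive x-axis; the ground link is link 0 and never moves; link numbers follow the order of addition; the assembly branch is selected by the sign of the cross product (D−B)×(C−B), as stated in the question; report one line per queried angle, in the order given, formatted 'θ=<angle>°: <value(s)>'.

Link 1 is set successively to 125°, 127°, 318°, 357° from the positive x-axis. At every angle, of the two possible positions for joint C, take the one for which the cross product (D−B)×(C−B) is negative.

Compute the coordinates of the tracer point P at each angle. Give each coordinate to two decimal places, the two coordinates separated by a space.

A=(0,0), D=(11.00,0)
θ=125°: B = A + 1.00·(cos125°, sin125°) = (-0.5736, 0.8192)
θ=125°: |BD| = 11.6025
θ=125°: circle(B,7.00) ∩ circle(D,9.00): a=4.4223, h=5.4262
θ=125°:   candidates: C₊=(4.2207,5.9196) cross=62.958; C₋=(3.4545,-4.9057) cross=-62.958
θ=125°:   branch - wants cross < 0 → take C=(3.4545,-4.9057) (cross=-62.958)
θ=125°: ex = (C−B)/|BC| = (0.5754,-0.8178); ey = (0.8178,0.5754)
θ=125°: P = B + 3.06·ex + -2.69·ey = (-1.0127,-3.2314)
θ=127°: B = A + 1.00·(cos127°, sin127°) = (-0.6018, 0.7986)
θ=127°: |BD| = 11.6293
θ=127°: circle(B,7.00) ∩ circle(D,9.00): a=4.4388, h=5.4127
θ=127°:   candidates: C₊=(4.1982,5.8937) cross=62.945; C₋=(3.4548,-4.9061) cross=-62.945
θ=127°:   branch - wants cross < 0 → take C=(3.4548,-4.9061) (cross=-62.945)
θ=127°: ex = (C−B)/|BC| = (0.5795,-0.8150); ey = (0.8150,0.5795)
θ=127°: P = B + 3.06·ex + -2.69·ey = (-1.0207,-3.2540)
θ=318°: B = A + 1.00·(cos318°, sin318°) = (0.7431, -0.6691)
θ=318°: |BD| = 10.2787
θ=318°: circle(B,7.00) ∩ circle(D,9.00): a=3.5827, h=6.0137
θ=318°:   candidates: C₊=(3.9268,5.5650) cross=61.812; C₋=(4.7097,-6.4368) cross=-61.812
θ=318°:   branch - wants cross < 0 → take C=(4.7097,-6.4368) (cross=-61.812)
θ=318°: ex = (C−B)/|BC| = (0.5667,-0.8240); ey = (0.8240,0.5667)
θ=318°: P = B + 3.06·ex + -2.69·ey = (0.2607,-4.7147)
θ=357°: B = A + 1.00·(cos357°, sin357°) = (0.9986, -0.0523)
θ=357°: |BD| = 10.0015
θ=357°: circle(B,7.00) ∩ circle(D,9.00): a=3.4010, h=6.1183
θ=357°:   candidates: C₊=(4.3676,6.0836) cross=61.192; C₋=(4.4316,-6.1527) cross=-61.192
θ=357°:   branch - wants cross < 0 → take C=(4.4316,-6.1527) (cross=-61.192)
θ=357°: ex = (C−B)/|BC| = (0.4904,-0.8715); ey = (0.8715,0.4904)
θ=357°: P = B + 3.06·ex + -2.69·ey = (0.1550,-4.0383)

θ=125°: -1.01 -3.23
θ=127°: -1.02 -3.25
θ=318°: 0.26 -4.71
θ=357°: 0.16 -4.04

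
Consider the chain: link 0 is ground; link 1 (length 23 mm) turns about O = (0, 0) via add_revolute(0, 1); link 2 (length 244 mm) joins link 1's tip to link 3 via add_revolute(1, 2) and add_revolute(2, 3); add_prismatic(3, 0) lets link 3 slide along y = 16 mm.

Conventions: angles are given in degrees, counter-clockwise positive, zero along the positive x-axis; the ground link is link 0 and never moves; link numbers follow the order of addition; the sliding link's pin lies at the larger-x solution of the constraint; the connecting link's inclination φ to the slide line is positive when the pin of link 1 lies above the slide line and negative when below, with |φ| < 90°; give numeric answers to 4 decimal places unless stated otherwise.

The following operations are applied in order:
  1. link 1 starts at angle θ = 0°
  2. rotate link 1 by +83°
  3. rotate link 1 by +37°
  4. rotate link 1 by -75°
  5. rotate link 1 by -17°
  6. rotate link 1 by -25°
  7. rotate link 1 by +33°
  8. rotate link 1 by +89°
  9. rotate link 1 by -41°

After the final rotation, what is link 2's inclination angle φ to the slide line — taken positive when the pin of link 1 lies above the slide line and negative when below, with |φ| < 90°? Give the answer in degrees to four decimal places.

geometry: r = 23 mm, L = 244 mm, e = 16 mm; θ starts at 0°
rotate link 1 by +83°: θ ← 0° +83° = 83°
rotate link 1 by +37°: θ ← 83° +37° = 120°
rotate link 1 by -75°: θ ← 120° -75° = 45°
rotate link 1 by -17°: θ ← 45° -17° = 28°
rotate link 1 by -25°: θ ← 28° -25° = 3°
rotate link 1 by +33°: θ ← 3° +33° = 36°
rotate link 1 by +89°: θ ← 36° +89° = 125°
rotate link 1 by -41°: θ ← 125° -41° = 84°
h = r sin θ − e = 22.874004 − 16 = 6.874004
sin φ = h / L = 6.874004 / 244 = 0.02817215
φ = arcsin(0.02817215) = 1.614359°

1.6144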